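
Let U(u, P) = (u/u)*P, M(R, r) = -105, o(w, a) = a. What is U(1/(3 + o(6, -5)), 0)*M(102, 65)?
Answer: 0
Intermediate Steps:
U(u, P) = P (U(u, P) = 1*P = P)
U(1/(3 + o(6, -5)), 0)*M(102, 65) = 0*(-105) = 0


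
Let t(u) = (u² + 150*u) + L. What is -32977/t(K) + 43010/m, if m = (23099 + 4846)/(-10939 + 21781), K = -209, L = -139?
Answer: 5492158325/329184 ≈ 16684.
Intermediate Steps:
t(u) = -139 + u² + 150*u (t(u) = (u² + 150*u) - 139 = -139 + u² + 150*u)
m = 9315/3614 (m = 27945/10842 = 27945*(1/10842) = 9315/3614 ≈ 2.5775)
-32977/t(K) + 43010/m = -32977/(-139 + (-209)² + 150*(-209)) + 43010/(9315/3614) = -32977/(-139 + 43681 - 31350) + 43010*(3614/9315) = -32977/12192 + 1351636/81 = 5492158325/329184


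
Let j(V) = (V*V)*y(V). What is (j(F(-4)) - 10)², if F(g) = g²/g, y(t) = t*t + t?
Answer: 33124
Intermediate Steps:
y(t) = t + t² (y(t) = t² + t = t + t²)
F(g) = g
j(V) = V³*(1 + V) (j(V) = (V*V)*(V*(1 + V)) = V²*(V*(1 + V)) = V³*(1 + V))
(j(F(-4)) - 10)² = ((-4)³*(1 - 4) - 10)² = (-64*(-3) - 10)² = (192 - 10)² = 182² = 33124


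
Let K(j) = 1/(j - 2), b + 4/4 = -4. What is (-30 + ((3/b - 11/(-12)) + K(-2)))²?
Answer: 201601/225 ≈ 896.00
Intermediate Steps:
b = -5 (b = -1 - 4 = -5)
K(j) = 1/(-2 + j)
(-30 + ((3/b - 11/(-12)) + K(-2)))² = (-30 + ((3/(-5) - 11/(-12)) + 1/(-2 - 2)))² = (-30 + ((3*(-⅕) - 11*(-1/12)) + 1/(-4)))² = (-30 + ((-⅗ + 11/12) - ¼))² = (-30 + (19/60 - ¼))² = (-30 + 1/15)² = (-449/15)² = 201601/225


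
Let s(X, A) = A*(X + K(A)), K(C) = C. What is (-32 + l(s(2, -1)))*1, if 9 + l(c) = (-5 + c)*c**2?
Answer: -47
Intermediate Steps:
s(X, A) = A*(A + X) (s(X, A) = A*(X + A) = A*(A + X))
l(c) = -9 + c**2*(-5 + c) (l(c) = -9 + (-5 + c)*c**2 = -9 + c**2*(-5 + c))
(-32 + l(s(2, -1)))*1 = (-32 + (-9 + (-(-1 + 2))**3 - 5*(-1 + 2)**2))*1 = (-32 + (-9 + (-1*1)**3 - 5*(-1*1)**2))*1 = (-32 + (-9 + (-1)**3 - 5*(-1)**2))*1 = (-32 + (-9 - 1 - 5*1))*1 = (-32 + (-9 - 1 - 5))*1 = (-32 - 15)*1 = -47*1 = -47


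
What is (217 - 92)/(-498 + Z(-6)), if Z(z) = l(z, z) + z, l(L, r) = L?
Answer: -25/102 ≈ -0.24510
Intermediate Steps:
Z(z) = 2*z (Z(z) = z + z = 2*z)
(217 - 92)/(-498 + Z(-6)) = (217 - 92)/(-498 + 2*(-6)) = 125/(-498 - 12) = 125/(-510) = 125*(-1/510) = -25/102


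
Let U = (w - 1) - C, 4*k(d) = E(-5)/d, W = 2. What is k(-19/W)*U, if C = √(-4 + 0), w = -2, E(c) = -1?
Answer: -3/38 - I/19 ≈ -0.078947 - 0.052632*I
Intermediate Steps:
C = 2*I (C = √(-4) = 2*I ≈ 2.0*I)
k(d) = -1/(4*d) (k(d) = (-1/d)/4 = -1/(4*d))
U = -3 - 2*I (U = (-2 - 1) - 2*I = -3 - 2*I ≈ -3.0 - 2.0*I)
k(-19/W)*U = (-1/(4*((-19/2))))*(-3 - 2*I) = (-1/(4*((-19*½))))*(-3 - 2*I) = (-1/(4*(-19/2)))*(-3 - 2*I) = (-¼*(-2/19))*(-3 - 2*I) = (-3 - 2*I)/38 = -3/38 - I/19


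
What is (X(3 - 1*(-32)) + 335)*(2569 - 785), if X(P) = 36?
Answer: 661864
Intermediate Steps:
(X(3 - 1*(-32)) + 335)*(2569 - 785) = (36 + 335)*(2569 - 785) = 371*1784 = 661864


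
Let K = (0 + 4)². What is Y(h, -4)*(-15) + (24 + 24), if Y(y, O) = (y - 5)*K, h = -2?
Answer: 1728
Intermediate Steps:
K = 16 (K = 4² = 16)
Y(y, O) = -80 + 16*y (Y(y, O) = (y - 5)*16 = (-5 + y)*16 = -80 + 16*y)
Y(h, -4)*(-15) + (24 + 24) = (-80 + 16*(-2))*(-15) + (24 + 24) = (-80 - 32)*(-15) + 48 = -112*(-15) + 48 = 1680 + 48 = 1728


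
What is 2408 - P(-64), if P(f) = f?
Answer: 2472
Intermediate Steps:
2408 - P(-64) = 2408 - 1*(-64) = 2408 + 64 = 2472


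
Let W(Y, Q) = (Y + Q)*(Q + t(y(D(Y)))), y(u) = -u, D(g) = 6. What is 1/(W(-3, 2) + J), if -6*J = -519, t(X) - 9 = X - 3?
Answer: 2/169 ≈ 0.011834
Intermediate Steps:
t(X) = 6 + X (t(X) = 9 + (X - 3) = 9 + (-3 + X) = 6 + X)
W(Y, Q) = Q*(Q + Y) (W(Y, Q) = (Y + Q)*(Q + (6 - 1*6)) = (Q + Y)*(Q + (6 - 6)) = (Q + Y)*(Q + 0) = (Q + Y)*Q = Q*(Q + Y))
J = 173/2 (J = -1/6*(-519) = 173/2 ≈ 86.500)
1/(W(-3, 2) + J) = 1/(2*(2 - 3) + 173/2) = 1/(2*(-1) + 173/2) = 1/(-2 + 173/2) = 1/(169/2) = 2/169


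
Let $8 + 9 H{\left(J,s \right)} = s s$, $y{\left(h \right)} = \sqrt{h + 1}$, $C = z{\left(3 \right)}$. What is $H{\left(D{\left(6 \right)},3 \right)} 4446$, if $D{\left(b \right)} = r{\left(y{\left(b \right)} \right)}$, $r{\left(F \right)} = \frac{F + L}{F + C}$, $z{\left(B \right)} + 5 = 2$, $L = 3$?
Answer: $494$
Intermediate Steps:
$z{\left(B \right)} = -3$ ($z{\left(B \right)} = -5 + 2 = -3$)
$C = -3$
$y{\left(h \right)} = \sqrt{1 + h}$
$r{\left(F \right)} = \frac{3 + F}{-3 + F}$ ($r{\left(F \right)} = \frac{F + 3}{F - 3} = \frac{3 + F}{-3 + F}$)
$D{\left(b \right)} = \frac{3 + \sqrt{1 + b}}{-3 + \sqrt{1 + b}}$
$H{\left(J,s \right)} = - \frac{8}{9} + \frac{s^{2}}{9}$ ($H{\left(J,s \right)} = - \frac{8}{9} + \frac{s s}{9} = - \frac{8}{9} + \frac{s^{2}}{9}$)
$H{\left(D{\left(6 \right)},3 \right)} 4446 = \left(- \frac{8}{9} + \frac{3^{2}}{9}\right) 4446 = \left(- \frac{8}{9} + \frac{1}{9} \cdot 9\right) 4446 = \left(- \frac{8}{9} + 1\right) 4446 = \frac{1}{9} \cdot 4446 = 494$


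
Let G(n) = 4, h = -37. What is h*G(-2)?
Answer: -148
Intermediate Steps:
h*G(-2) = -37*4 = -148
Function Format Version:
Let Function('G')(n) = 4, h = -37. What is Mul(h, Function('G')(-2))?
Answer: -148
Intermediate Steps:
Mul(h, Function('G')(-2)) = Mul(-37, 4) = -148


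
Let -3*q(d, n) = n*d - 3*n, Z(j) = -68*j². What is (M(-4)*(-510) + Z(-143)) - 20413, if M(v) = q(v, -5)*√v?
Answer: -1410945 + 11900*I ≈ -1.4109e+6 + 11900.0*I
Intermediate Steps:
q(d, n) = n - d*n/3 (q(d, n) = -(n*d - 3*n)/3 = -(d*n - 3*n)/3 = -(-3*n + d*n)/3 = n - d*n/3)
M(v) = √v*(-5 + 5*v/3) (M(v) = ((⅓)*(-5)*(3 - v))*√v = (-5 + 5*v/3)*√v = √v*(-5 + 5*v/3))
(M(-4)*(-510) + Z(-143)) - 20413 = ((5*√(-4)*(-3 - 4)/3)*(-510) - 68*(-143)²) - 20413 = (((5/3)*(2*I)*(-7))*(-510) - 68*20449) - 20413 = (-70*I/3*(-510) - 1390532) - 20413 = (11900*I - 1390532) - 20413 = (-1390532 + 11900*I) - 20413 = -1410945 + 11900*I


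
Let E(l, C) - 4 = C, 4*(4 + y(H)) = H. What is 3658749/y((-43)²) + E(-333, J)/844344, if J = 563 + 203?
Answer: 2059495412339/257947092 ≈ 7984.2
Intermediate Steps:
J = 766
y(H) = -4 + H/4
E(l, C) = 4 + C
3658749/y((-43)²) + E(-333, J)/844344 = 3658749/(-4 + (¼)*(-43)²) + (4 + 766)/844344 = 3658749/(-4 + (¼)*1849) + 770*(1/844344) = 3658749/(-4 + 1849/4) + 385/422172 = 3658749/(1833/4) + 385/422172 = 3658749*(4/1833) + 385/422172 = 4878332/611 + 385/422172 = 2059495412339/257947092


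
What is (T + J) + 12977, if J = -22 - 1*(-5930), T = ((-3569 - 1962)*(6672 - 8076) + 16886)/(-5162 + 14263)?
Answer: 179654795/9101 ≈ 19740.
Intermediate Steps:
T = 7782410/9101 (T = (-5531*(-1404) + 16886)/9101 = (7765524 + 16886)*(1/9101) = 7782410*(1/9101) = 7782410/9101 ≈ 855.12)
J = 5908 (J = -22 + 5930 = 5908)
(T + J) + 12977 = (7782410/9101 + 5908) + 12977 = 61551118/9101 + 12977 = 179654795/9101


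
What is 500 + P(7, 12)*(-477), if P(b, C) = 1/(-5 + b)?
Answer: 523/2 ≈ 261.50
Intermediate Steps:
500 + P(7, 12)*(-477) = 500 - 477/(-5 + 7) = 500 - 477/2 = 523/2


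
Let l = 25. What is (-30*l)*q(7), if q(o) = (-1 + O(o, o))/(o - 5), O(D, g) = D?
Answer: -2250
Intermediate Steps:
q(o) = (-1 + o)/(-5 + o) (q(o) = (-1 + o)/(o - 5) = (-1 + o)/(-5 + o))
(-30*l)*q(7) = (-30*25)*((-1 + 7)/(-5 + 7)) = -750*6/2 = -375*6 = -750*3 = -2250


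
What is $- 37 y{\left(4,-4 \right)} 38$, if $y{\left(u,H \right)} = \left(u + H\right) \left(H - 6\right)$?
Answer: $0$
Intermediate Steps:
$y{\left(u,H \right)} = \left(-6 + H\right) \left(H + u\right)$ ($y{\left(u,H \right)} = \left(H + u\right) \left(-6 + H\right) = \left(-6 + H\right) \left(H + u\right)$)
$- 37 y{\left(4,-4 \right)} 38 = - 37 \left(\left(-4\right)^{2} - -24 - 24 - 16\right) 38 = - 37 \left(16 + 24 - 24 - 16\right) 38 = \left(-37\right) 0 \cdot 38 = 0 \cdot 38 = 0$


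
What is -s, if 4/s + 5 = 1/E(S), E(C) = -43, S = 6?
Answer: 43/54 ≈ 0.79630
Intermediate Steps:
s = -43/54 (s = 4/(-5 + 1/(-43)) = 4/(-5 - 1/43) = 4/(-216/43) = 4*(-43/216) = -43/54 ≈ -0.79630)
-s = -1*(-43/54) = 43/54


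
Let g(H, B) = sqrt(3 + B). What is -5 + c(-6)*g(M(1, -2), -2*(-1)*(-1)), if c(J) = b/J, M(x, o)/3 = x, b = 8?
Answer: -19/3 ≈ -6.3333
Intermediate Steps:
M(x, o) = 3*x
c(J) = 8/J
-5 + c(-6)*g(M(1, -2), -2*(-1)*(-1)) = -5 + (8/(-6))*sqrt(3 - 2*(-1)*(-1)) = -5 + (8*(-1/6))*sqrt(3 + 2*(-1)) = -5 - 4*sqrt(3 - 2)/3 = -5 - 4*sqrt(1)/3 = -5 - 4/3*1 = -5 - 4/3 = -19/3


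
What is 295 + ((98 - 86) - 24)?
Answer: 283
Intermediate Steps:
295 + ((98 - 86) - 24) = 295 + (12 - 24) = 295 - 12 = 283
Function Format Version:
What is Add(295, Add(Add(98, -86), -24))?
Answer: 283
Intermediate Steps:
Add(295, Add(Add(98, -86), -24)) = Add(295, Add(12, -24)) = Add(295, -12) = 283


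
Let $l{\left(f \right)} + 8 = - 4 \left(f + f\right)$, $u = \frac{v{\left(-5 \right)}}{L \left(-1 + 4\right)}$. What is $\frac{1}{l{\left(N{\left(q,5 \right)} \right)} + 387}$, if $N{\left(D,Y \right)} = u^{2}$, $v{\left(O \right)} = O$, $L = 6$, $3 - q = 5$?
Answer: $\frac{81}{30649} \approx 0.0026428$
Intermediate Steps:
$q = -2$ ($q = 3 - 5 = -2$)
$u = - \frac{5}{18}$ ($u = - \frac{5}{6 \left(-1 + 4\right)} = - \frac{5}{6 \cdot 3} = - \frac{5}{18} \approx -0.27778$)
$N{\left(D,Y \right)} = \frac{25}{324}$ ($N{\left(D,Y \right)} = \left(- \frac{5}{18}\right)^{2} = \frac{25}{324}$)
$l{\left(f \right)} = -8 - 8 f$ ($l{\left(f \right)} = -8 - 4 \left(f + f\right) = -8 - 4 \cdot 2 f = -8 - 8 f$)
$\frac{1}{l{\left(N{\left(q,5 \right)} \right)} + 387} = \frac{1}{\left(-8 - \frac{50}{81}\right) + 387} = \frac{1}{- \frac{698}{81} + 387} = \frac{1}{\frac{30649}{81}} = \frac{81}{30649}$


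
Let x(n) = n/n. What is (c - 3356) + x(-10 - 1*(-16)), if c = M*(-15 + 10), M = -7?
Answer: -3320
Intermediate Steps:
x(n) = 1
c = 35 (c = -7*(-15 + 10) = -7*(-5) = 35)
(c - 3356) + x(-10 - 1*(-16)) = (35 - 3356) + 1 = -3321 + 1 = -3320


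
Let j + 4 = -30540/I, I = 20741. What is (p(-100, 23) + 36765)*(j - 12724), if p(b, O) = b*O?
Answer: -9099517816420/20741 ≈ -4.3872e+8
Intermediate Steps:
j = -113504/20741 (j = -4 - 30540/20741 = -113504/20741 ≈ -5.4724)
p(b, O) = O*b
(p(-100, 23) + 36765)*(j - 12724) = (23*(-100) + 36765)*(-113504/20741 - 12724) = (-2300 + 36765)*(-264021988/20741) = 34465*(-264021988/20741) = -9099517816420/20741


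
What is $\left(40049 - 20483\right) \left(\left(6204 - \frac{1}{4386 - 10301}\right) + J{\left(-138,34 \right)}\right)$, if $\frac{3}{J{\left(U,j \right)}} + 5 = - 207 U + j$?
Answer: $\frac{586611621995904}{4832555} \approx 1.2139 \cdot 10^{8}$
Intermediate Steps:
$J{\left(U,j \right)} = \frac{3}{-5 + j - 207 U}$ ($J{\left(U,j \right)} = \frac{3}{-5 - \left(- j + 207 U\right)} = \frac{3}{-5 + j - 207 U}$)
$\left(40049 - 20483\right) \left(\left(6204 - \frac{1}{4386 - 10301}\right) + J{\left(-138,34 \right)}\right) = \left(40049 - 20483\right) \left(\left(6204 - \frac{1}{4386 - 10301}\right) + \frac{3}{-5 + 34 - -28566}\right) = 19566 \left(\left(6204 - \frac{1}{-5915}\right) + \frac{3}{-5 + 34 + 28566}\right) = 19566 \left(\left(6204 - - \frac{1}{5915}\right) + \frac{3}{28595}\right) = 19566 \left(\left(6204 + \frac{1}{5915}\right) + 3 \cdot \frac{1}{28595}\right) = 19566 \left(\frac{36696661}{5915} + \frac{3}{28595}\right) = 19566 \cdot \frac{29981172544}{4832555} = \frac{586611621995904}{4832555}$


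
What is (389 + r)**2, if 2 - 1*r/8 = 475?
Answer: 11526025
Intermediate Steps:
r = -3784 (r = 16 - 8*475 = 16 - 3800 = -3784)
(389 + r)**2 = (389 - 3784)**2 = (-3395)**2 = 11526025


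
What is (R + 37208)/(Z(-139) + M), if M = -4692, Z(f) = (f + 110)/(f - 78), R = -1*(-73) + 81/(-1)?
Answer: -1614480/203627 ≈ -7.9286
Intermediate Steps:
R = -8 (R = 73 + 81*(-1) = 73 - 81 = -8)
Z(f) = (110 + f)/(-78 + f)
(R + 37208)/(Z(-139) + M) = (-8 + 37208)/((110 - 139)/(-78 - 139) - 4692) = 37200/(-29/(-217) - 4692) = 37200/(-1/217*(-29) - 4692) = 37200/(29/217 - 4692) = 37200/(-1018135/217) = 37200*(-217/1018135) = -1614480/203627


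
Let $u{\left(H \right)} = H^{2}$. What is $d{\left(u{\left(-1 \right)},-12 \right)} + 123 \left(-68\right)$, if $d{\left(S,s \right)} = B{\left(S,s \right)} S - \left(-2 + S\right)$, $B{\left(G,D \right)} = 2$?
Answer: $-8361$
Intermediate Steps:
$d{\left(S,s \right)} = 2 + S$ ($d{\left(S,s \right)} = 2 S - \left(-2 + S\right) = 2 + S$)
$d{\left(u{\left(-1 \right)},-12 \right)} + 123 \left(-68\right) = \left(2 + \left(-1\right)^{2}\right) + 123 \left(-68\right) = \left(2 + 1\right) - 8364 = 3 - 8364 = -8361$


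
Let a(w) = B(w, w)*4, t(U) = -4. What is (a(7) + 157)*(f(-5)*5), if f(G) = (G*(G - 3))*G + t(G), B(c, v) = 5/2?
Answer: -170340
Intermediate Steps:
B(c, v) = 5/2 (B(c, v) = 5*(½) = 5/2)
a(w) = 10 (a(w) = (5/2)*4 = 10)
f(G) = -4 + G²*(-3 + G) (f(G) = (G*(G - 3))*G - 4 = (G*(-3 + G))*G - 4 = G²*(-3 + G) - 4 = -4 + G²*(-3 + G))
(a(7) + 157)*(f(-5)*5) = (10 + 157)*((-4 + (-5)³ - 3*(-5)²)*5) = 167*((-4 - 125 - 3*25)*5) = 167*((-4 - 125 - 75)*5) = 167*(-204*5) = 167*(-1020) = -170340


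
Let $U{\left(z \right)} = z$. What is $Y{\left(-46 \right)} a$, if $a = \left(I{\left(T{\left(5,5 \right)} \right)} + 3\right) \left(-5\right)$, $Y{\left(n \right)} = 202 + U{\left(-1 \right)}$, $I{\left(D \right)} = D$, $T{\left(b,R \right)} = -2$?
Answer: $-1005$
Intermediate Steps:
$Y{\left(n \right)} = 201$ ($Y{\left(n \right)} = 202 - 1 = 201$)
$a = -5$ ($a = \left(-2 + 3\right) \left(-5\right) = 1 \left(-5\right) = -5$)
$Y{\left(-46 \right)} a = 201 \left(-5\right) = -1005$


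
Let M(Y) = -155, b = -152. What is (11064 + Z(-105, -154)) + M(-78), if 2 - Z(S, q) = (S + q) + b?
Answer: 11322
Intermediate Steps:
Z(S, q) = 154 - S - q (Z(S, q) = 2 - ((S + q) - 152) = 2 - (-152 + S + q) = 2 + (152 - S - q) = 154 - S - q)
(11064 + Z(-105, -154)) + M(-78) = (11064 + (154 - 1*(-105) - 1*(-154))) - 155 = (11064 + (154 + 105 + 154)) - 155 = (11064 + 413) - 155 = 11477 - 155 = 11322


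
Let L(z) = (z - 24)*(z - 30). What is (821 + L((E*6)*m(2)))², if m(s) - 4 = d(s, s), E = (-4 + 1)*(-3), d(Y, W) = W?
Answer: 7924738441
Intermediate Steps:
E = 9 (E = -3*(-3) = 9)
m(s) = 4 + s
L(z) = (-30 + z)*(-24 + z) (L(z) = (-24 + z)*(-30 + z) = (-30 + z)*(-24 + z))
(821 + L((E*6)*m(2)))² = (821 + (720 + ((9*6)*(4 + 2))² - 54*9*6*(4 + 2)))² = (821 + (720 + (54*6)² - 2916*6))² = (821 + (720 + 324² - 54*324))² = (821 + (720 + 104976 - 17496))² = (821 + 88200)² = 89021² = 7924738441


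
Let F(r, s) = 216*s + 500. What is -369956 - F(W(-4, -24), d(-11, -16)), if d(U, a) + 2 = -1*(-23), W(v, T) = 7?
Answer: -374992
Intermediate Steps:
d(U, a) = 21 (d(U, a) = -2 - 1*(-23) = -2 + 23 = 21)
F(r, s) = 500 + 216*s
-369956 - F(W(-4, -24), d(-11, -16)) = -369956 - (500 + 216*21) = -369956 - (500 + 4536) = -369956 - 1*5036 = -369956 - 5036 = -374992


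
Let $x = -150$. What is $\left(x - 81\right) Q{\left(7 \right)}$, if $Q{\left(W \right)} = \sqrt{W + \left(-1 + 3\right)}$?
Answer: $-693$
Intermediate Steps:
$Q{\left(W \right)} = \sqrt{2 + W}$ ($Q{\left(W \right)} = \sqrt{W + 2} = \sqrt{2 + W}$)
$\left(x - 81\right) Q{\left(7 \right)} = \left(-150 - 81\right) \sqrt{2 + 7} = - 231 \sqrt{9} = \left(-231\right) 3 = -693$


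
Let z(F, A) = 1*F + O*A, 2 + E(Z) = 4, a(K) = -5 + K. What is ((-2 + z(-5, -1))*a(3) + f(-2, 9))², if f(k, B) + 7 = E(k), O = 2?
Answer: 169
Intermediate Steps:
E(Z) = 2 (E(Z) = -2 + 4 = 2)
f(k, B) = -5 (f(k, B) = -7 + 2 = -5)
z(F, A) = F + 2*A (z(F, A) = 1*F + 2*A = F + 2*A)
((-2 + z(-5, -1))*a(3) + f(-2, 9))² = ((-2 + (-5 + 2*(-1)))*(-5 + 3) - 5)² = ((-2 + (-5 - 2))*(-2) - 5)² = ((-2 - 7)*(-2) - 5)² = (-9*(-2) - 5)² = (18 - 5)² = 13² = 169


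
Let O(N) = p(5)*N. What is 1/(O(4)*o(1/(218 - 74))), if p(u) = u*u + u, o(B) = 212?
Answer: 1/25440 ≈ 3.9308e-5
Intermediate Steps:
p(u) = u + u² (p(u) = u² + u = u + u²)
O(N) = 30*N (O(N) = (5*(1 + 5))*N = (5*6)*N = 30*N)
1/(O(4)*o(1/(218 - 74))) = 1/((30*4)*212) = 1/(120*212) = 1/25440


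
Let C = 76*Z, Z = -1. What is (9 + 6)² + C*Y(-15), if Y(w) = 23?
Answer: -1523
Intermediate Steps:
C = -76 (C = 76*(-1) = -76)
(9 + 6)² + C*Y(-15) = (9 + 6)² - 76*23 = 15² - 1748 = 225 - 1748 = -1523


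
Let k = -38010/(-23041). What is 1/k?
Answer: 23041/38010 ≈ 0.60618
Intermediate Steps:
k = 38010/23041 (k = -38010*(-1/23041) = 38010/23041 ≈ 1.6497)
1/k = 1/(38010/23041) = 23041/38010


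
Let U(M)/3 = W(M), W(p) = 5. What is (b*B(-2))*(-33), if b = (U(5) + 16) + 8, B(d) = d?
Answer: 2574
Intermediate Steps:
U(M) = 15 (U(M) = 3*5 = 15)
b = 39 (b = (15 + 16) + 8 = 31 + 8 = 39)
(b*B(-2))*(-33) = (39*(-2))*(-33) = -78*(-33) = 2574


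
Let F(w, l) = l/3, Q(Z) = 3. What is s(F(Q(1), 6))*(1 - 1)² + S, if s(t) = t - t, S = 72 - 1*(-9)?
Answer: 81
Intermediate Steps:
F(w, l) = l/3 (F(w, l) = l*(⅓) = l/3)
S = 81 (S = 72 + 9 = 81)
s(t) = 0
s(F(Q(1), 6))*(1 - 1)² + S = 0*(1 - 1)² + 81 = 0*0² + 81 = 0*0 + 81 = 0 + 81 = 81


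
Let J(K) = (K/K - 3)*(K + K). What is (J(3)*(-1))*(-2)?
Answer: -24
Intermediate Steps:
J(K) = -4*K (J(K) = (1 - 3)*(2*K) = -4*K)
(J(3)*(-1))*(-2) = (-4*3*(-1))*(-2) = -12*(-1)*(-2) = 12*(-2) = -24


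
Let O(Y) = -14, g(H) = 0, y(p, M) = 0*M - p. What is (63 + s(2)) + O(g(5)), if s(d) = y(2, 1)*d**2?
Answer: 41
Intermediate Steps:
y(p, M) = -p (y(p, M) = 0 - p = -p)
s(d) = -2*d**2 (s(d) = (-1*2)*d**2 = -2*d**2)
(63 + s(2)) + O(g(5)) = (63 - 2*2**2) - 14 = (63 - 2*4) - 14 = (63 - 8) - 14 = 55 - 14 = 41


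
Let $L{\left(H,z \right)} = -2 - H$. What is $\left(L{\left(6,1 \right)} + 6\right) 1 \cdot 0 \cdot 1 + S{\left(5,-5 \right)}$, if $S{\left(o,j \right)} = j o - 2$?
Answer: $-27$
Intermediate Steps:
$S{\left(o,j \right)} = -2 + j o$
$\left(L{\left(6,1 \right)} + 6\right) 1 \cdot 0 \cdot 1 + S{\left(5,-5 \right)} = \left(\left(-2 - 6\right) + 6\right) 1 \cdot 0 \cdot 1 - 27 = \left(\left(-2 - 6\right) + 6\right) 0 \cdot 1 - 27 = \left(-8 + 6\right) 0 - 27 = \left(-2\right) 0 - 27 = 0 - 27 = -27$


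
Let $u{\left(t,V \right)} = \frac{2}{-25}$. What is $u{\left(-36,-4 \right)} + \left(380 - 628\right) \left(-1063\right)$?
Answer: $\frac{6590598}{25} \approx 2.6362 \cdot 10^{5}$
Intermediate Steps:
$u{\left(t,V \right)} = - \frac{2}{25}$ ($u{\left(t,V \right)} = 2 \left(- \frac{1}{25}\right) = - \frac{2}{25}$)
$u{\left(-36,-4 \right)} + \left(380 - 628\right) \left(-1063\right) = - \frac{2}{25} + \left(380 - 628\right) \left(-1063\right) = - \frac{2}{25} - -263624 = - \frac{2}{25} + 263624 = \frac{6590598}{25}$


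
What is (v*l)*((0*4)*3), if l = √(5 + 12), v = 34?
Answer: 0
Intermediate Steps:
l = √17 ≈ 4.1231
(v*l)*((0*4)*3) = (34*√17)*((0*4)*3) = (34*√17)*(0*3) = (34*√17)*0 = 0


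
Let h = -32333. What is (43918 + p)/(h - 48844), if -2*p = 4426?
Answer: -41705/81177 ≈ -0.51375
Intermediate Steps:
p = -2213 (p = -½*4426 = -2213)
(43918 + p)/(h - 48844) = (43918 - 2213)/(-32333 - 48844) = 41705/(-81177) = 41705*(-1/81177) = -41705/81177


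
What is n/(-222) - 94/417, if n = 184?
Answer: -5422/5143 ≈ -1.0542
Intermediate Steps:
n/(-222) - 94/417 = 184/(-222) - 94/417 = 184*(-1/222) - 94*1/417 = -92/111 - 94/417 = -5422/5143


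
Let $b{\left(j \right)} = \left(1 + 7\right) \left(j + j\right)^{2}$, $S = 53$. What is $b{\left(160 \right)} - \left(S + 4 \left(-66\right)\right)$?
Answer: $819411$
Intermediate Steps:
$b{\left(j \right)} = 32 j^{2}$ ($b{\left(j \right)} = 8 \left(2 j\right)^{2} = 8 \cdot 4 j^{2} = 32 j^{2}$)
$b{\left(160 \right)} - \left(S + 4 \left(-66\right)\right) = 32 \cdot 160^{2} - \left(53 + 4 \left(-66\right)\right) = 32 \cdot 25600 - \left(53 - 264\right) = 819200 - -211 = 819200 + 211 = 819411$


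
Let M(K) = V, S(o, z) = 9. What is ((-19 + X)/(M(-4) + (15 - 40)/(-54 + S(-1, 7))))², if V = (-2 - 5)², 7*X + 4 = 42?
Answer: 731025/9746884 ≈ 0.075001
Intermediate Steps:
X = 38/7 (X = -4/7 + (⅐)*42 = -4/7 + 6 = 38/7 ≈ 5.4286)
V = 49 (V = (-7)² = 49)
M(K) = 49
((-19 + X)/(M(-4) + (15 - 40)/(-54 + S(-1, 7))))² = ((-19 + 38/7)/(49 + (15 - 40)/(-54 + 9)))² = (-95/(7*(49 - 25/(-45))))² = (-95/(7*(49 - 25*(-1/45))))² = (-95/(7*(49 + 5/9)))² = (-95/(7*446/9))² = (-95/7*9/446)² = (-855/3122)² = 731025/9746884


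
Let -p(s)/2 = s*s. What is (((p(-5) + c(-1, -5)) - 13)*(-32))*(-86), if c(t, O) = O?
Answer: -187136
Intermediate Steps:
p(s) = -2*s² (p(s) = -2*s*s = -2*s²)
(((p(-5) + c(-1, -5)) - 13)*(-32))*(-86) = (((-2*(-5)² - 5) - 13)*(-32))*(-86) = (((-2*25 - 5) - 13)*(-32))*(-86) = (((-50 - 5) - 13)*(-32))*(-86) = ((-55 - 13)*(-32))*(-86) = -68*(-32)*(-86) = 2176*(-86) = -187136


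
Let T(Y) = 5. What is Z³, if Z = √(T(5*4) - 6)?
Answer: -I ≈ -1.0*I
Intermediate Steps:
Z = I (Z = √(5 - 6) = √(-1) = I ≈ 1.0*I)
Z³ = I³ = -I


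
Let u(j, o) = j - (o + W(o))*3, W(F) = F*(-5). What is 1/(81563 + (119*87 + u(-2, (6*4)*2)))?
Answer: 1/92490 ≈ 1.0812e-5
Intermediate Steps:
W(F) = -5*F
u(j, o) = j + 12*o (u(j, o) = j - (o - 5*o)*3 = j - (-4*o)*3 = j - (-12)*o = j + 12*o)
1/(81563 + (119*87 + u(-2, (6*4)*2))) = 1/(81563 + (119*87 + (-2 + 12*((6*4)*2)))) = 1/(81563 + (10353 + (-2 + 12*(24*2)))) = 1/(81563 + (10353 + (-2 + 12*48))) = 1/(81563 + (10353 + (-2 + 576))) = 1/(81563 + (10353 + 574)) = 1/(81563 + 10927) = 1/92490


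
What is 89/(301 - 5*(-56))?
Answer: 89/581 ≈ 0.15318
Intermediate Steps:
89/(301 - 5*(-56)) = 89/(301 + 280) = 89/581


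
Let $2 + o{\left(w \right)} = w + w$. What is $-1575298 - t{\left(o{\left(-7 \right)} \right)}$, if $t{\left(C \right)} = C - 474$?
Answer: $-1574808$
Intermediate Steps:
$o{\left(w \right)} = -2 + 2 w$ ($o{\left(w \right)} = -2 + \left(w + w\right) = -2 + 2 w$)
$t{\left(C \right)} = -474 + C$
$-1575298 - t{\left(o{\left(-7 \right)} \right)} = -1575298 - \left(-474 + \left(-2 + 2 \left(-7\right)\right)\right) = -1575298 - \left(-474 - 16\right) = -1575298 - -490 = -1575298 + 490 = -1574808$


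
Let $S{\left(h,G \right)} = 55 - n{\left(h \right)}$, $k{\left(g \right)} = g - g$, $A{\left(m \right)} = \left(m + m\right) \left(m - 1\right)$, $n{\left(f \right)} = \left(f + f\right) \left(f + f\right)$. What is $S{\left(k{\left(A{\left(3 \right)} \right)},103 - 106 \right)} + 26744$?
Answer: $26799$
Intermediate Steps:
$n{\left(f \right)} = 4 f^{2}$ ($n{\left(f \right)} = 2 f 2 f = 4 f^{2}$)
$A{\left(m \right)} = 2 m \left(-1 + m\right)$
$k{\left(g \right)} = 0$
$S{\left(h,G \right)} = 55 - 4 h^{2}$
$S{\left(k{\left(A{\left(3 \right)} \right)},103 - 106 \right)} + 26744 = \left(55 - 4 \cdot 0^{2}\right) + 26744 = \left(55 - 0\right) + 26744 = \left(55 + 0\right) + 26744 = 55 + 26744 = 26799$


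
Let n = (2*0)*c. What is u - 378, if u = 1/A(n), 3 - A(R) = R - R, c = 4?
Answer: -1133/3 ≈ -377.67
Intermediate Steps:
n = 0 (n = (2*0)*4 = 0*4 = 0)
A(R) = 3 (A(R) = 3 - (R - R) = 3 - 1*0 = 3 + 0 = 3)
u = ⅓ (u = 1/3 = ⅓ ≈ 0.33333)
u - 378 = ⅓ - 378 = -1133/3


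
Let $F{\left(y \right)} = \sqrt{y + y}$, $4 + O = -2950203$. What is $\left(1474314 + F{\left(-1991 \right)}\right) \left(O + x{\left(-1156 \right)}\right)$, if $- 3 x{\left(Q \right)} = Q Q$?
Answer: $-5006257774166 - \frac{10186957 i \sqrt{3982}}{3} \approx -5.0063 \cdot 10^{12} - 2.1428 \cdot 10^{8} i$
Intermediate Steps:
$O = -2950207$ ($O = -4 - 2950203 = -2950207$)
$x{\left(Q \right)} = - \frac{Q^{2}}{3}$ ($x{\left(Q \right)} = - \frac{Q Q}{3} = - \frac{Q^{2}}{3}$)
$F{\left(y \right)} = \sqrt{2} \sqrt{y}$ ($F{\left(y \right)} = \sqrt{2 y} = \sqrt{2} \sqrt{y}$)
$\left(1474314 + F{\left(-1991 \right)}\right) \left(O + x{\left(-1156 \right)}\right) = \left(1474314 + \sqrt{2} \sqrt{-1991}\right) \left(-2950207 - \frac{\left(-1156\right)^{2}}{3}\right) = \left(1474314 + \sqrt{2} i \sqrt{1991}\right) \left(-2950207 - \frac{1336336}{3}\right) = \left(1474314 + i \sqrt{3982}\right) \left(-2950207 - \frac{1336336}{3}\right) = \left(1474314 + i \sqrt{3982}\right) \left(- \frac{10186957}{3}\right) = -5006257774166 - \frac{10186957 i \sqrt{3982}}{3}$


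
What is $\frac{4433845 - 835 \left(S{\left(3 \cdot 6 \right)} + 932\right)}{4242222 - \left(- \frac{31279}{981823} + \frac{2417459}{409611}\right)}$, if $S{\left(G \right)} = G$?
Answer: $\frac{1464121711577927535}{1706072974654990078} \approx 0.85818$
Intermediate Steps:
$\frac{4433845 - 835 \left(S{\left(3 \cdot 6 \right)} + 932\right)}{4242222 - \left(- \frac{31279}{981823} + \frac{2417459}{409611}\right)} = \frac{4433845 - 835 \left(3 \cdot 6 + 932\right)}{4242222 - \left(- \frac{31279}{981823} + \frac{2417459}{409611}\right)} = \frac{4433845 - 835 \left(18 + 932\right)}{4242222 - \frac{2360704625288}{402165500853}} = \frac{4433845 - 793250}{4242222 + \left(\frac{31279}{981823} - \frac{2417459}{409611}\right)} = \frac{4433845 - 793250}{4242222 - \frac{2360704625288}{402165500853}} = \frac{3640595}{\frac{1706072974654990078}{402165500853}} = 3640595 \cdot \frac{402165500853}{1706072974654990078} = \frac{1464121711577927535}{1706072974654990078}$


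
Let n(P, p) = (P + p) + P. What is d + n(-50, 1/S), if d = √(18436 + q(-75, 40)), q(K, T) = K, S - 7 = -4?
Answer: -299/3 + √18361 ≈ 35.836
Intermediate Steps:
S = 3 (S = 7 - 4 = 3)
n(P, p) = p + 2*P
d = √18361 (d = √(18436 - 75) = √18361 ≈ 135.50)
d + n(-50, 1/S) = √18361 + (1/3 + 2*(-50)) = √18361 + (⅓ - 100) = √18361 - 299/3 = -299/3 + √18361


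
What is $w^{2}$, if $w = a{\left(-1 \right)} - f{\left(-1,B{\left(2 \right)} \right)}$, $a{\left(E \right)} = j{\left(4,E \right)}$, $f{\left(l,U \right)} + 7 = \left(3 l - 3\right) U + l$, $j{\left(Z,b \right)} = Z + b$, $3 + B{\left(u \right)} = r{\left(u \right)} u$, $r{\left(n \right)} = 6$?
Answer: $4225$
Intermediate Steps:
$B{\left(u \right)} = -3 + 6 u$
$f{\left(l,U \right)} = -7 + l + U \left(-3 + 3 l\right)$ ($f{\left(l,U \right)} = -7 + \left(\left(3 l - 3\right) U + l\right) = -7 + \left(\left(-3 + 3 l\right) U + l\right) = -7 + \left(U \left(-3 + 3 l\right) + l\right) = -7 + \left(l + U \left(-3 + 3 l\right)\right) = -7 + l + U \left(-3 + 3 l\right)$)
$a{\left(E \right)} = 4 + E$
$w = 65$ ($w = \left(4 - 1\right) - \left(-7 - 1 - 3 \left(-3 + 6 \cdot 2\right) + 3 \left(-3 + 6 \cdot 2\right) \left(-1\right)\right) = 3 - \left(-7 - 1 - 3 \left(-3 + 12\right) + 3 \left(-3 + 12\right) \left(-1\right)\right) = 3 - \left(-7 - 1 - 27 + 3 \cdot 9 \left(-1\right)\right) = 3 - \left(-7 - 1 - 27 - 27\right) = 3 - -62 = 3 + 62 = 65$)
$w^{2} = 65^{2} = 4225$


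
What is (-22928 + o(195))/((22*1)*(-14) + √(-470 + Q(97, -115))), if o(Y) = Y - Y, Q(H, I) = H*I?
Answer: 7061824/106489 + 114640*I*√465/106489 ≈ 66.315 + 23.214*I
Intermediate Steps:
o(Y) = 0
(-22928 + o(195))/((22*1)*(-14) + √(-470 + Q(97, -115))) = (-22928 + 0)/((22*1)*(-14) + √(-470 + 97*(-115))) = -22928/(22*(-14) + √(-470 - 11155)) = -22928/(-308 + √(-11625)) = -22928/(-308 + 5*I*√465)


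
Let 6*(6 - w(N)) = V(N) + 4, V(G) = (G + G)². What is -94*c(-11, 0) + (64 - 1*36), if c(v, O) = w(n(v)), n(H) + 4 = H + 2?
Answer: 30352/3 ≈ 10117.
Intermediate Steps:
n(H) = -2 + H (n(H) = -4 + (H + 2) = -4 + (2 + H) = -2 + H)
V(G) = 4*G² (V(G) = (2*G)² = 4*G²)
w(N) = 16/3 - 2*N²/3 (w(N) = 6 - (4*N² + 4)/6 = 6 - (4 + 4*N²)/6 = 6 + (-⅔ - 2*N²/3) = 16/3 - 2*N²/3)
c(v, O) = 16/3 - 2*(-2 + v)²/3
-94*c(-11, 0) + (64 - 1*36) = -94*(16/3 - 2*(-2 - 11)²/3) + (64 - 1*36) = -94*(16/3 - ⅔*(-13)²) + (64 - 36) = -94*(16/3 - ⅔*169) + 28 = -94*(16/3 - 338/3) + 28 = -94*(-322/3) + 28 = 30268/3 + 28 = 30352/3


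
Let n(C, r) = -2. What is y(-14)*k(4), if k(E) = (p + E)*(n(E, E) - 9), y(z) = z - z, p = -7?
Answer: 0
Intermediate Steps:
y(z) = 0
k(E) = 77 - 11*E (k(E) = (-7 + E)*(-2 - 9) = (-7 + E)*(-11) = 77 - 11*E)
y(-14)*k(4) = 0*(77 - 11*4) = 0*(77 - 44) = 0*33 = 0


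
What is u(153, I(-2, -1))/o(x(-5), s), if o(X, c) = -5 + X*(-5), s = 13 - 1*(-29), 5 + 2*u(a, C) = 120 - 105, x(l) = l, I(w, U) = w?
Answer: 1/4 ≈ 0.25000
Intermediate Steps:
u(a, C) = 5 (u(a, C) = -5/2 + (120 - 105)/2 = -5/2 + (1/2)*15 = -5/2 + 15/2 = 5)
s = 42 (s = 13 + 29 = 42)
o(X, c) = -5 - 5*X
u(153, I(-2, -1))/o(x(-5), s) = 5/(-5 - 5*(-5)) = 5/(-5 + 25) = 5/20 = 5*(1/20) = 1/4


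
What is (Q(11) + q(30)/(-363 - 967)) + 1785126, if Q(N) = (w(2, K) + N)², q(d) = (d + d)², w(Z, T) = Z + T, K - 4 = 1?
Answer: 237464490/133 ≈ 1.7854e+6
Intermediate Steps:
K = 5 (K = 4 + 1 = 5)
w(Z, T) = T + Z
q(d) = 4*d² (q(d) = (2*d)² = 4*d²)
Q(N) = (7 + N)² (Q(N) = ((5 + 2) + N)² = (7 + N)²)
(Q(11) + q(30)/(-363 - 967)) + 1785126 = ((7 + 11)² + (4*30²)/(-363 - 967)) + 1785126 = (18² + (4*900)/(-1330)) + 1785126 = (324 - 1/1330*3600) + 1785126 = (324 - 360/133) + 1785126 = 42732/133 + 1785126 = 237464490/133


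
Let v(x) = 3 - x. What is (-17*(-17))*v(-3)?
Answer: 1734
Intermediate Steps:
(-17*(-17))*v(-3) = (-17*(-17))*(3 - 1*(-3)) = 289*(3 + 3) = 289*6 = 1734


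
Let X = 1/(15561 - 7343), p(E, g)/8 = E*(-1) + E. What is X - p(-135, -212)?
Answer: 1/8218 ≈ 0.00012168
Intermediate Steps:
p(E, g) = 0 (p(E, g) = 8*(E*(-1) + E) = 8*(-E + E) = 8*0 = 0)
X = 1/8218 ≈ 0.00012168
X - p(-135, -212) = 1/8218 - 1*0 = 1/8218 + 0 = 1/8218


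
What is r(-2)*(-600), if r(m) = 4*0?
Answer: 0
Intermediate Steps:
r(m) = 0
r(-2)*(-600) = 0*(-600) = 0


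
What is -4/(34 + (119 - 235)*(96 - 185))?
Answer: -2/5179 ≈ -0.00038617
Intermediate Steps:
-4/(34 + (119 - 235)*(96 - 185)) = -4/(34 - 116*(-89)) = -4/(34 + 10324) = -4/10358 = -4*1/10358 = -2/5179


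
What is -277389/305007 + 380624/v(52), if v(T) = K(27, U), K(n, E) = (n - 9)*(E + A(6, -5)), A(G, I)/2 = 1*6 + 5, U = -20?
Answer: 9673583197/915021 ≈ 10572.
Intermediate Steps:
A(G, I) = 22 (A(G, I) = 2*(1*6 + 5) = 2*(6 + 5) = 2*11 = 22)
K(n, E) = (-9 + n)*(22 + E) (K(n, E) = (n - 9)*(E + 22) = (-9 + n)*(22 + E))
v(T) = 36 (v(T) = -198 - 9*(-20) + 22*27 - 20*27 = -198 + 180 + 594 - 540 = 36)
-277389/305007 + 380624/v(52) = -277389/305007 + 380624/36 = -277389*1/305007 + 380624*(1/36) = -92463/101669 + 95156/9 = 9673583197/915021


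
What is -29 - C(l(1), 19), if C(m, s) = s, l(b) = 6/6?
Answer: -48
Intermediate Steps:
l(b) = 1 (l(b) = 6*(⅙) = 1)
-29 - C(l(1), 19) = -29 - 1*19 = -29 - 19 = -48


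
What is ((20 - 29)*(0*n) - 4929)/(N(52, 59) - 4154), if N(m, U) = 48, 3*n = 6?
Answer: 4929/4106 ≈ 1.2004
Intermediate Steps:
n = 2 (n = (1/3)*6 = 2)
((20 - 29)*(0*n) - 4929)/(N(52, 59) - 4154) = ((20 - 29)*(0*2) - 4929)/(48 - 4154) = (-9*0 - 4929)/(-4106) = (0 - 4929)*(-1/4106) = -4929*(-1/4106) = 4929/4106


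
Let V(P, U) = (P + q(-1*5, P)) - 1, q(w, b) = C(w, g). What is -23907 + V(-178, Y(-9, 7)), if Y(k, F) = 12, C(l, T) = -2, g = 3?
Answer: -24088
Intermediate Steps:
q(w, b) = -2
V(P, U) = -3 + P (V(P, U) = (P - 2) - 1 = (-2 + P) - 1 = -3 + P)
-23907 + V(-178, Y(-9, 7)) = -23907 + (-3 - 178) = -23907 - 181 = -24088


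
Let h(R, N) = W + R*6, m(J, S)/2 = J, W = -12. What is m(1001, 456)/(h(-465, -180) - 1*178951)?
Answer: -14/1271 ≈ -0.011015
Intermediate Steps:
m(J, S) = 2*J
h(R, N) = -12 + 6*R (h(R, N) = -12 + R*6 = -12 + 6*R)
m(1001, 456)/(h(-465, -180) - 1*178951) = (2*1001)/((-12 + 6*(-465)) - 1*178951) = 2002/((-12 - 2790) - 178951) = 2002/(-2802 - 178951) = 2002/(-181753) = 2002*(-1/181753) = -14/1271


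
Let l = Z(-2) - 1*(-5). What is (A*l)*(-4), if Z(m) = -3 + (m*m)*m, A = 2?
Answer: 48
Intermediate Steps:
Z(m) = -3 + m**3 (Z(m) = -3 + m**2*m = -3 + m**3)
l = -6 (l = (-3 + (-2)**3) - 1*(-5) = (-3 - 8) + 5 = -11 + 5 = -6)
(A*l)*(-4) = (2*(-6))*(-4) = -12*(-4) = 48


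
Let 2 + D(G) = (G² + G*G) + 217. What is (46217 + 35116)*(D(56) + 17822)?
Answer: 1977123897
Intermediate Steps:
D(G) = 215 + 2*G² (D(G) = -2 + ((G² + G*G) + 217) = -2 + ((G² + G²) + 217) = -2 + (2*G² + 217) = -2 + (217 + 2*G²) = 215 + 2*G²)
(46217 + 35116)*(D(56) + 17822) = (46217 + 35116)*((215 + 2*56²) + 17822) = 81333*((215 + 2*3136) + 17822) = 81333*((215 + 6272) + 17822) = 81333*(6487 + 17822) = 81333*24309 = 1977123897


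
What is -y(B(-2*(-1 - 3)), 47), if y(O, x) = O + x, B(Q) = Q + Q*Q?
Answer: -119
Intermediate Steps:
B(Q) = Q + Q**2
-y(B(-2*(-1 - 3)), 47) = -((-2*(-1 - 3))*(1 - 2*(-1 - 3)) + 47) = -((-2*(-4))*(1 - 2*(-4)) + 47) = -(8*(1 + 8) + 47) = -(8*9 + 47) = -(72 + 47) = -1*119 = -119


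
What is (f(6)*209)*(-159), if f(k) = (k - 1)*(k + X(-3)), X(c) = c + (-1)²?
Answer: -664620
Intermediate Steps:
X(c) = 1 + c (X(c) = c + 1 = 1 + c)
f(k) = (-1 + k)*(-2 + k) (f(k) = (k - 1)*(k + (1 - 3)) = (-1 + k)*(k - 2) = (-1 + k)*(-2 + k))
(f(6)*209)*(-159) = ((2 + 6² - 3*6)*209)*(-159) = ((2 + 36 - 18)*209)*(-159) = (20*209)*(-159) = 4180*(-159) = -664620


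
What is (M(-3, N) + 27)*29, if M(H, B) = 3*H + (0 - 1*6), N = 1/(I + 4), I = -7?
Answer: 348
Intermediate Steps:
N = -⅓ (N = 1/(-7 + 4) = 1/(-3) = -⅓ ≈ -0.33333)
M(H, B) = -6 + 3*H (M(H, B) = 3*H + (0 - 6) = 3*H - 6 = -6 + 3*H)
(M(-3, N) + 27)*29 = ((-6 + 3*(-3)) + 27)*29 = ((-6 - 9) + 27)*29 = (-15 + 27)*29 = 12*29 = 348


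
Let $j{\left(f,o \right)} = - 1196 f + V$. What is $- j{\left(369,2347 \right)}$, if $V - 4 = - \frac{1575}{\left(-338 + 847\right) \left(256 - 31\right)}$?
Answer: $\frac{224631887}{509} \approx 4.4132 \cdot 10^{5}$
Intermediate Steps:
$V = \frac{2029}{509}$ ($V = 4 - \frac{1575}{\left(-338 + 847\right) \left(256 - 31\right)} = 4 - \frac{1575}{509 \cdot 225} = 4 - \frac{1575}{114525} = 4 - \frac{7}{509} = \frac{2029}{509} \approx 3.9862$)
$j{\left(f,o \right)} = \frac{2029}{509} - 1196 f$ ($j{\left(f,o \right)} = - 1196 f + \frac{2029}{509} = \frac{2029}{509} - 1196 f$)
$- j{\left(369,2347 \right)} = - (\frac{2029}{509} - 441324) = \left(-1\right) \left(- \frac{224631887}{509}\right) = \frac{224631887}{509}$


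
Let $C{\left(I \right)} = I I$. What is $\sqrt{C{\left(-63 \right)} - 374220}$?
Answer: $9 i \sqrt{4571} \approx 608.48 i$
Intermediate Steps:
$C{\left(I \right)} = I^{2}$
$\sqrt{C{\left(-63 \right)} - 374220} = \sqrt{\left(-63\right)^{2} - 374220} = \sqrt{3969 - 374220} = \sqrt{-370251} = 9 i \sqrt{4571}$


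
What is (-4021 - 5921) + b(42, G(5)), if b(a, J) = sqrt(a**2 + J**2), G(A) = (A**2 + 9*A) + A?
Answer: -9942 + 3*sqrt(821) ≈ -9856.0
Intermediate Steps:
G(A) = A**2 + 10*A
b(a, J) = sqrt(J**2 + a**2)
(-4021 - 5921) + b(42, G(5)) = (-4021 - 5921) + sqrt((5*(10 + 5))**2 + 42**2) = -9942 + sqrt((5*15)**2 + 1764) = -9942 + sqrt(75**2 + 1764) = -9942 + sqrt(5625 + 1764) = -9942 + sqrt(7389) = -9942 + 3*sqrt(821)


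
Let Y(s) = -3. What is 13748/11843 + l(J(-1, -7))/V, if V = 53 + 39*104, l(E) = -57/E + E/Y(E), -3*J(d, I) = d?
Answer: 70025224/62566569 ≈ 1.1192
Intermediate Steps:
J(d, I) = -d/3
l(E) = -57/E - E/3 (l(E) = -57/E + E/(-3) = -57/E + E*(-⅓) = -57/E - E/3)
V = 4109 (V = 53 + 4056 = 4109)
13748/11843 + l(J(-1, -7))/V = 13748/11843 + (-57/((-⅓*(-1))) - (-1)*(-1)/9)/4109 = 13748*(1/11843) + (-57/⅓ - ⅓*⅓)*(1/4109) = 13748/11843 + (-57*3 - ⅑)*(1/4109) = 13748/11843 + (-171 - ⅑)*(1/4109) = 13748/11843 - 1540/9*1/4109 = 13748/11843 - 220/5283 = 70025224/62566569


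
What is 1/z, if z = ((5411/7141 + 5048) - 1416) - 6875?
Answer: -7141/23152852 ≈ -0.00030843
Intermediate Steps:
z = -23152852/7141 (z = ((5411*(1/7141) + 5048) - 1416) - 6875 = ((5411/7141 + 5048) - 1416) - 6875 = (36053179/7141 - 1416) - 6875 = 25941523/7141 - 6875 = -23152852/7141 ≈ -3242.2)
1/z = 1/(-23152852/7141) = -7141/23152852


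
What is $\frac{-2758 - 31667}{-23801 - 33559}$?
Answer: $\frac{2295}{3824} \approx 0.60016$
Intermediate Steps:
$\frac{-2758 - 31667}{-23801 - 33559} = - \frac{34425}{-57360} = \left(-34425\right) \left(- \frac{1}{57360}\right) = \frac{2295}{3824}$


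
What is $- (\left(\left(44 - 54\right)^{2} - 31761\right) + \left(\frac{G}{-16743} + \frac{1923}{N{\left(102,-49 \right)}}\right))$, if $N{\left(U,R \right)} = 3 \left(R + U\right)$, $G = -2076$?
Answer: $\frac{9361488076}{295793} \approx 31649.0$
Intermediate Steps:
$N{\left(U,R \right)} = 3 R + 3 U$
$- (\left(\left(44 - 54\right)^{2} - 31761\right) + \left(\frac{G}{-16743} + \frac{1923}{N{\left(102,-49 \right)}}\right)) = - (\left(\left(44 - 54\right)^{2} - 31761\right) - \left(- \frac{692}{5581} - \frac{1923}{3 \left(-49\right) + 3 \cdot 102}\right)) = - (\left(\left(-10\right)^{2} - 31761\right) - \left(- \frac{692}{5581} - \frac{1923}{-147 + 306}\right)) = - (\left(100 - 31761\right) + \left(\frac{692}{5581} + \frac{1923}{159}\right)) = - (-31661 + \left(\frac{692}{5581} + 1923 \cdot \frac{1}{159}\right)) = - (-31661 + \left(\frac{692}{5581} + \frac{641}{53}\right)) = - (-31661 + \frac{3614097}{295793}) = \left(-1\right) \left(- \frac{9361488076}{295793}\right) = \frac{9361488076}{295793}$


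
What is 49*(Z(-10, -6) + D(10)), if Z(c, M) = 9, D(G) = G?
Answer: 931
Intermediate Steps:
49*(Z(-10, -6) + D(10)) = 49*(9 + 10) = 49*19 = 931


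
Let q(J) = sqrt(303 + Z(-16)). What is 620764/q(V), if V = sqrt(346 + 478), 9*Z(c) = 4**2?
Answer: 1862292*sqrt(2743)/2743 ≈ 35558.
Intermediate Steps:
Z(c) = 16/9 (Z(c) = (1/9)*4**2 = (1/9)*16 = 16/9)
V = 2*sqrt(206) (V = sqrt(824) = 2*sqrt(206) ≈ 28.705)
q(J) = sqrt(2743)/3 (q(J) = sqrt(303 + 16/9) = sqrt(2743/9) = sqrt(2743)/3)
620764/q(V) = 620764/((sqrt(2743)/3)) = 620764*(3*sqrt(2743)/2743) = 1862292*sqrt(2743)/2743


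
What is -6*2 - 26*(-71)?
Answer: 1834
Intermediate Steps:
-6*2 - 26*(-71) = -12 + 1846 = 1834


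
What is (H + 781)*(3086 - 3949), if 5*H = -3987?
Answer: 70766/5 ≈ 14153.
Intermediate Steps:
H = -3987/5 (H = (⅕)*(-3987) = -3987/5 ≈ -797.40)
(H + 781)*(3086 - 3949) = (-3987/5 + 781)*(3086 - 3949) = -82/5*(-863) = 70766/5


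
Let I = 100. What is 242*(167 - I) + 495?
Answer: 16709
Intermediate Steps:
242*(167 - I) + 495 = 242*(167 - 1*100) + 495 = 242*(167 - 100) + 495 = 242*67 + 495 = 16214 + 495 = 16709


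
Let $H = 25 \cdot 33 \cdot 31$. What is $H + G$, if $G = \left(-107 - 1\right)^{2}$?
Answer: $37239$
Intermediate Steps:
$G = 11664$ ($G = \left(-108\right)^{2} = 11664$)
$H = 25575$ ($H = 825 \cdot 31 = 25575$)
$H + G = 25575 + 11664 = 37239$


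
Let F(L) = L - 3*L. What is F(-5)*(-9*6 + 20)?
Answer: -340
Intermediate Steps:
F(L) = -2*L (F(L) = L - 3*L = -2*L)
F(-5)*(-9*6 + 20) = (-2*(-5))*(-9*6 + 20) = 10*(-54 + 20) = 10*(-34) = -340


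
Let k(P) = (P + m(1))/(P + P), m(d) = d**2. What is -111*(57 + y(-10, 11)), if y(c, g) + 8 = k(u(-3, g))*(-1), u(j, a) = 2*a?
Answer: -236763/44 ≈ -5381.0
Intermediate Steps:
k(P) = (1 + P)/(2*P) (k(P) = (P + 1**2)/(P + P) = (P + 1)/((2*P)) = (1 + P)*(1/(2*P)) = (1 + P)/(2*P))
y(c, g) = -8 - (1 + 2*g)/(4*g) (y(c, g) = -8 + ((1 + 2*g)/(2*((2*g))))*(-1) = -8 + ((1/(2*g))*(1 + 2*g)/2)*(-1) = -8 + ((1 + 2*g)/(4*g))*(-1) = -8 - (1 + 2*g)/(4*g))
-111*(57 + y(-10, 11)) = -111*(57 + (1/4)*(-1 - 34*11)/11) = -111*(57 + (1/4)*(1/11)*(-1 - 374)) = -111*(57 + (1/4)*(1/11)*(-375)) = -111*(57 - 375/44) = -111*2133/44 = -236763/44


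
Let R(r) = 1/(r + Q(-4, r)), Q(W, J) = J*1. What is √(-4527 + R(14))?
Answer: I*√887285/14 ≈ 67.283*I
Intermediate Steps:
Q(W, J) = J
R(r) = 1/(2*r) (R(r) = 1/(r + r) = 1/(2*r))
√(-4527 + R(14)) = √(-4527 + (½)/14) = √(-4527 + (½)*(1/14)) = √(-4527 + 1/28) = √(-126755/28) = I*√887285/14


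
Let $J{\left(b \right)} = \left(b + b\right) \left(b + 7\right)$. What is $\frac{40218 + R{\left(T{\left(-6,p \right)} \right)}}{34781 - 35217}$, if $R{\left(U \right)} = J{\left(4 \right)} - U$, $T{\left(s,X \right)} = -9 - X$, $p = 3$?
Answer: $- \frac{20159}{218} \approx -92.472$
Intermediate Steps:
$J{\left(b \right)} = 2 b \left(7 + b\right)$
$R{\left(U \right)} = 88 - U$ ($R{\left(U \right)} = 2 \cdot 4 \left(7 + 4\right) - U = 2 \cdot 4 \cdot 11 - U = 88 - U$)
$\frac{40218 + R{\left(T{\left(-6,p \right)} \right)}}{34781 - 35217} = \frac{40218 + \left(88 - \left(-9 - 3\right)\right)}{34781 - 35217} = \frac{40218 + \left(88 - \left(-9 - 3\right)\right)}{-436} = \left(40218 + \left(88 - -12\right)\right) \left(- \frac{1}{436}\right) = \left(40218 + \left(88 + 12\right)\right) \left(- \frac{1}{436}\right) = \left(40218 + 100\right) \left(- \frac{1}{436}\right) = 40318 \left(- \frac{1}{436}\right) = - \frac{20159}{218}$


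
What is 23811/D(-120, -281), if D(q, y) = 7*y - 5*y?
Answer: -23811/562 ≈ -42.368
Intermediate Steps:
D(q, y) = 2*y
23811/D(-120, -281) = 23811/((2*(-281))) = 23811/(-562) = 23811*(-1/562) = -23811/562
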